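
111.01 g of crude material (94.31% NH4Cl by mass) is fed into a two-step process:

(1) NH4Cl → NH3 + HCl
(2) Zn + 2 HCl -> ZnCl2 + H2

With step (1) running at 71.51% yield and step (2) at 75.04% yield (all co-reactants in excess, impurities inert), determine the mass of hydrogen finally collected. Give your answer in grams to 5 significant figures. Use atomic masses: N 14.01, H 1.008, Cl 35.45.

Pure NH4Cl = 111.01 × 0.9431 = 104.694 g.
M(NH4Cl) = 14.01 + 4(1.008) + 35.45 = 53.492 g/mol.
M(H2) = 2(1.008) = 2.016 g/mol.
n(NH4Cl) = 104.694 / 53.492 = 1.95718 mol.
Step 1 (NH4Cl:HCl = 1:1): theoretical n(HCl) = 1.95718 mol; at 71.51% yield, n(HCl) = 1.39958 mol.
Step 2 (HCl:H2 = 2:1): theoretical n(H2) = 0.699790 mol, so theoretical mass = 0.699790 × 2.016 = 1.41078 g.
At 75.04% yield, actual mass of H2 = 1.41078 × 0.7504 = 1.05865 g.

1.0586 g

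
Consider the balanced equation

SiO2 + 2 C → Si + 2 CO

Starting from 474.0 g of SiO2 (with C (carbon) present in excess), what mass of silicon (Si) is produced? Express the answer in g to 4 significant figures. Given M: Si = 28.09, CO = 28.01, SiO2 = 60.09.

n(SiO2) = 474.00 g / 60.09 g/mol = 7.8882 mol.
From the equation the SiO2:Si mole ratio is 1:1, so n(Si) = 7.8882 × 1/1 = 7.8882 mol.
Mass of Si = 7.8882 mol × 28.09 g/mol = 221.58 g.

221.6 g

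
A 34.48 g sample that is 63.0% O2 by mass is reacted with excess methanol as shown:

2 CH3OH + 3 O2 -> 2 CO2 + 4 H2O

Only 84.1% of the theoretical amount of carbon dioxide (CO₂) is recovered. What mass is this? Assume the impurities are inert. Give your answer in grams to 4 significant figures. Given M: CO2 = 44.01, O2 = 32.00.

Pure O2 available = 34.48 g × 0.630 = 21.722 g.
n(O2) = 21.722 g / 32.00 g/mol = 0.67882 mol.
From the equation the O2:CO2 mole ratio is 3:2, so n(CO2) = 0.67882 × 2/3 = 0.45255 mol.
Mass of CO2 = 0.45255 mol × 44.01 g/mol = 19.917 g.
Actual mass collected = 19.917 g × 0.841 = 16.750 g.

16.75 g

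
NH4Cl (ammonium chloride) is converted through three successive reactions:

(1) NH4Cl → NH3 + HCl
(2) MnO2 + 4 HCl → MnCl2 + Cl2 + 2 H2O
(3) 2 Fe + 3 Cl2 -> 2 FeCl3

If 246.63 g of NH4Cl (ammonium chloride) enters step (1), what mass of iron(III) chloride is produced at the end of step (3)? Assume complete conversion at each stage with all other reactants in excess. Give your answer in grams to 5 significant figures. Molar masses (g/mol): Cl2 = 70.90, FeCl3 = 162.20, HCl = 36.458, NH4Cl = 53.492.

124.64 g

n(NH4Cl) = 246.63 / 53.492 = 4.61060 mol.
Reaction (1): NH4Cl→HCl ratio 1:1 ⇒ n(HCl) = 4.61060 mol.
Reaction (2): HCl→Cl2 ratio 4:1 ⇒ n(Cl2) = 1.15265 mol.
Reaction (3): Cl2→FeCl3 ratio 3:2 ⇒ n(FeCl3) = 0.768433 mol.
Mass of FeCl3 = 0.768433 × 162.20 = 124.640 g.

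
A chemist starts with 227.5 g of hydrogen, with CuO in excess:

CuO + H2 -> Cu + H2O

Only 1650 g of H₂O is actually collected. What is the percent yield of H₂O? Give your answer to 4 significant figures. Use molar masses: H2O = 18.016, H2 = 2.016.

n(H2) = 227.50 g / 2.016 g/mol = 112.85 mol.
From the equation the H2:H2O mole ratio is 1:1, so n(H2O) = 112.85 × 1/1 = 112.85 mol.
Mass of H2O = 112.85 mol × 18.016 g/mol = 2033.1 g.
This is the theoretical yield. Percent yield = 1650 g / 2033.1 g × 100% = 81.159%.

81.16 %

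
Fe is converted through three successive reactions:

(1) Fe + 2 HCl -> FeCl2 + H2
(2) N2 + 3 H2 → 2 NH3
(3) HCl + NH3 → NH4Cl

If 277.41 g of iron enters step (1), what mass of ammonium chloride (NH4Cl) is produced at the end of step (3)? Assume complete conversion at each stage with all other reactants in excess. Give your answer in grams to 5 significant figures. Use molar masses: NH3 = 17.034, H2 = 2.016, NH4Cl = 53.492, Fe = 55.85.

n(Fe) = 277.41 / 55.85 = 4.96705 mol.
Reaction (1): Fe→H2 ratio 1:1 ⇒ n(H2) = 4.96705 mol.
Reaction (2): H2→NH3 ratio 3:2 ⇒ n(NH3) = 3.31137 mol.
Reaction (3): NH3→NH4Cl ratio 1:1 ⇒ n(NH4Cl) = 3.31137 mol.
Mass of NH4Cl = 3.31137 × 53.492 = 177.132 g.

177.13 g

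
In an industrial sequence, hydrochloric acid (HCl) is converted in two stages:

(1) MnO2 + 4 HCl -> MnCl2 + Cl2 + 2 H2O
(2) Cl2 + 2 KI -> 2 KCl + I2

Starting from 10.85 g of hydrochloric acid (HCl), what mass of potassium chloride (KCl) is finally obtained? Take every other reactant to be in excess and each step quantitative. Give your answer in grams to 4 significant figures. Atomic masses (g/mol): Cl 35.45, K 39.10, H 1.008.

M(HCl) = 1.008 + 35.45 = 36.458 g/mol.
M(KCl) = 39.10 + 35.45 = 74.55 g/mol.
n(HCl) = 10.850 / 36.458 = 0.29760 mol.
Step 1 gives a 4:1 ratio of HCl to Cl2, so n(Cl2) = 0.074401 mol.
In step 2 the Cl2:KCl ratio is 1:2, so n(KCl) = 0.14880 mol.
Mass of KCl = 0.14880 × 74.55 = 11.093 g.

11.09 g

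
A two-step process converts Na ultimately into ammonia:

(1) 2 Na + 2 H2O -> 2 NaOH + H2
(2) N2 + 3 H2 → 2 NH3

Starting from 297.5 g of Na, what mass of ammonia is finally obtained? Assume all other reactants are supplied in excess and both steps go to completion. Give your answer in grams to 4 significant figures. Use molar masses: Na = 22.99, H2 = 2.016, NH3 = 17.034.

73.48 g

n(Na) = 297.50 / 22.99 = 12.940 mol.
Step 1 gives a 2:1 ratio of Na to H2, so n(H2) = 6.4702 mol.
In step 2 the H2:NH3 ratio is 3:2, so n(NH3) = 4.3135 mol.
Mass of NH3 = 4.3135 × 17.034 = 73.476 g.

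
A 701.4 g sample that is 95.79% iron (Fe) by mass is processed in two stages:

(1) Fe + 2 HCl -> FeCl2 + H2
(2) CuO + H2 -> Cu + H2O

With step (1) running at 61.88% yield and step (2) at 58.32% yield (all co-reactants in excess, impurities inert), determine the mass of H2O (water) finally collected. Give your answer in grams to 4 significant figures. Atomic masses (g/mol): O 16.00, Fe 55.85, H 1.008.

Pure Fe = 701.4 × 0.9579 = 671.87 g.
M(Fe) = 55.85 g/mol.
M(H2O) = 2(1.008) + 16.00 = 18.016 g/mol.
n(Fe) = 671.87 / 55.85 = 12.030 mol.
Step 1 (Fe:H2 = 1:1): theoretical n(H2) = 12.030 mol; at 61.88% yield, n(H2) = 7.4441 mol.
Step 2 (H2:H2O = 1:1): theoretical n(H2O) = 7.4441 mol, so theoretical mass = 7.4441 × 18.016 = 134.11 g.
At 58.32% yield, actual mass of H2O = 134.11 × 0.5832 = 78.215 g.

78.21 g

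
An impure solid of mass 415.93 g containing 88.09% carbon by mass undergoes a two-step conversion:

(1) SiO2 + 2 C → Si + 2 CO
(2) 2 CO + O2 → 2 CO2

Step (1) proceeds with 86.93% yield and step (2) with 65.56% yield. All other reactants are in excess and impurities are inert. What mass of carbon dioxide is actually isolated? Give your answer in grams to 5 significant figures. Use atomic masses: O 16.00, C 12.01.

765.18 g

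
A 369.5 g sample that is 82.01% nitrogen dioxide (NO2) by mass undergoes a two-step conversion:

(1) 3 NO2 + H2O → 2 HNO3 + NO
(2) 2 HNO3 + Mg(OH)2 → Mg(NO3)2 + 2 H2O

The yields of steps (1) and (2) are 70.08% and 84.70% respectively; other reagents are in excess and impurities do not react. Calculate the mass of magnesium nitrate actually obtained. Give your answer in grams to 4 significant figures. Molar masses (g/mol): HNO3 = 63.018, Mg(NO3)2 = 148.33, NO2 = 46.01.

193.3 g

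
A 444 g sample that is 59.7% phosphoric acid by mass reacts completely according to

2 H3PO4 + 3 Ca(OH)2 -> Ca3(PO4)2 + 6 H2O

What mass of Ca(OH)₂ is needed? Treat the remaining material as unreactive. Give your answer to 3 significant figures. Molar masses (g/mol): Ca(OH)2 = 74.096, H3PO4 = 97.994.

301 g

Mass of pure H3PO4 = 444 g × 0.597 = 265.1 g.
n(H3PO4) = 265.1 g / 97.994 g/mol = 2.705 mol.
From the equation the H3PO4:Ca(OH)2 mole ratio is 2:3, so n(Ca(OH)2) = 2.705 × 3/2 = 4.057 mol.
Mass of Ca(OH)2 = 4.057 mol × 74.096 g/mol = 300.6 g.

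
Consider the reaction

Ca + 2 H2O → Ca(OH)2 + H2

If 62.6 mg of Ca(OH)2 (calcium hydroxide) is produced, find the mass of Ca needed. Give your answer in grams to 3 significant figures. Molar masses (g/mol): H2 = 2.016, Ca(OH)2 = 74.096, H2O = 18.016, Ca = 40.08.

0.0339 g

Convert: 62.6 mg = 0.06260 g.
n(Ca(OH)2) = 0.06260 g / 74.096 g/mol = 0.0008448 mol.
From the equation the Ca(OH)2:Ca mole ratio is 1:1, so n(Ca) = 0.0008448 × 1/1 = 0.0008448 mol.
Mass of Ca = 0.0008448 mol × 40.08 g/mol = 0.03386 g.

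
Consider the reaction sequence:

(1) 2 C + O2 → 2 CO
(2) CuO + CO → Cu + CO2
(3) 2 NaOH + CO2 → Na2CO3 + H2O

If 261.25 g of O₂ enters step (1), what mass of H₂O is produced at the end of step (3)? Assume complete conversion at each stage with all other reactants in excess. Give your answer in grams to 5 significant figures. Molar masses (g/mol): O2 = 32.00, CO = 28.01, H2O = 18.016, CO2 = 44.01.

n(O2) = 261.25 / 32.00 = 8.16406 mol.
Reaction (1): O2→CO ratio 1:2 ⇒ n(CO) = 16.3281 mol.
Reaction (2): CO→CO2 ratio 1:1 ⇒ n(CO2) = 16.3281 mol.
Reaction (3): CO2→H2O ratio 1:1 ⇒ n(H2O) = 16.3281 mol.
Mass of H2O = 16.3281 × 18.016 = 294.167 g.

294.17 g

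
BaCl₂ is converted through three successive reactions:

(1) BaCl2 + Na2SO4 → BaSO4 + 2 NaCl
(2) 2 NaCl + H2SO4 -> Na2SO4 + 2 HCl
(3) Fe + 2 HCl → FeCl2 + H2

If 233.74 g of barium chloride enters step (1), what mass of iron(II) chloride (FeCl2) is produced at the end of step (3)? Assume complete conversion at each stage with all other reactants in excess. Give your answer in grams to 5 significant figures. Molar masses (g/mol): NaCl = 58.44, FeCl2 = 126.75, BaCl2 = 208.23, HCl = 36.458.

n(BaCl2) = 233.74 / 208.23 = 1.12251 mol.
Reaction (1): BaCl2→NaCl ratio 1:2 ⇒ n(NaCl) = 2.24502 mol.
Reaction (2): NaCl→HCl ratio 2:2 ⇒ n(HCl) = 2.24502 mol.
Reaction (3): HCl→FeCl2 ratio 2:1 ⇒ n(FeCl2) = 1.12251 mol.
Mass of FeCl2 = 1.12251 × 126.75 = 142.278 g.

142.28 g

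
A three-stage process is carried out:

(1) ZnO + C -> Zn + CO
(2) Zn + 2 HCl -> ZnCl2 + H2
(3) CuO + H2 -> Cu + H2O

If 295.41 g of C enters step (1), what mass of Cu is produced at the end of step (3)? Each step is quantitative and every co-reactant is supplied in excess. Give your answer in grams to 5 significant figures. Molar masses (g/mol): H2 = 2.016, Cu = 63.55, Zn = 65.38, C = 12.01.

1563.1 g

n(C) = 295.41 / 12.01 = 24.5970 mol.
Reaction (1): C→Zn ratio 1:1 ⇒ n(Zn) = 24.5970 mol.
Reaction (2): Zn→H2 ratio 1:1 ⇒ n(H2) = 24.5970 mol.
Reaction (3): H2→Cu ratio 1:1 ⇒ n(Cu) = 24.5970 mol.
Mass of Cu = 24.5970 × 63.55 = 1563.14 g.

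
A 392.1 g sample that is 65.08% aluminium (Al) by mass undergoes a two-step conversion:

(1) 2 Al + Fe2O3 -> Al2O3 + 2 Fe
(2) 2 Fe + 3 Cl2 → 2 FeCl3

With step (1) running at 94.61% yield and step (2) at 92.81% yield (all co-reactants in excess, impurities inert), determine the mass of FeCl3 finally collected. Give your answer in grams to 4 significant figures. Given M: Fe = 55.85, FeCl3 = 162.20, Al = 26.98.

Pure Al = 392.1 × 0.6508 = 255.18 g.
n(Al) = 255.18 / 26.98 = 9.4581 mol.
Step 1 (Al:Fe = 2:2): theoretical n(Fe) = 9.4581 mol; at 94.61% yield, n(Fe) = 8.9483 mol.
Step 2 (Fe:FeCl3 = 2:2): theoretical n(FeCl3) = 8.9483 mol, so theoretical mass = 8.9483 × 162.20 = 1451.4 g.
At 92.81% yield, actual mass of FeCl3 = 1451.4 × 0.9281 = 1347.1 g.

1347 g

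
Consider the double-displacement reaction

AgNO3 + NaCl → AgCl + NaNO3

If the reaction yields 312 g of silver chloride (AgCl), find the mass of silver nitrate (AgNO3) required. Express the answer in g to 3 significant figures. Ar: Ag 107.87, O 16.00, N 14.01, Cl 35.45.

370 g

M(AgCl) = 107.87 + 35.45 = 143.32 g/mol.
M(AgNO3) = 107.87 + 14.01 + 3(16.00) = 169.88 g/mol.
n(AgCl) = 312.0 g / 143.32 g/mol = 2.177 mol.
From the equation the AgCl:AgNO3 mole ratio is 1:1, so n(AgNO3) = 2.177 × 1/1 = 2.177 mol.
Mass of AgNO3 = 2.177 mol × 169.88 g/mol = 369.8 g.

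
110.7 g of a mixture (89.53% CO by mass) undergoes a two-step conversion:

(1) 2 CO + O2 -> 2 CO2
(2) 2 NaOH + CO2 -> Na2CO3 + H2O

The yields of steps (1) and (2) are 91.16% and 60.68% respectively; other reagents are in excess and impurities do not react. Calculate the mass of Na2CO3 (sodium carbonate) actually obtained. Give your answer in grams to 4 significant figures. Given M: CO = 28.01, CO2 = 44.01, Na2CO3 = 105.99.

207.5 g

Pure CO = 110.7 × 0.8953 = 99.110 g.
n(CO) = 99.110 / 28.01 = 3.5384 mol.
Step 1 (CO:CO2 = 2:2): theoretical n(CO2) = 3.5384 mol; at 91.16% yield, n(CO2) = 3.2256 mol.
Step 2 (CO2:Na2CO3 = 1:1): theoretical n(Na2CO3) = 3.2256 mol, so theoretical mass = 3.2256 × 105.99 = 341.88 g.
At 60.68% yield, actual mass of Na2CO3 = 341.88 × 0.6068 = 207.45 g.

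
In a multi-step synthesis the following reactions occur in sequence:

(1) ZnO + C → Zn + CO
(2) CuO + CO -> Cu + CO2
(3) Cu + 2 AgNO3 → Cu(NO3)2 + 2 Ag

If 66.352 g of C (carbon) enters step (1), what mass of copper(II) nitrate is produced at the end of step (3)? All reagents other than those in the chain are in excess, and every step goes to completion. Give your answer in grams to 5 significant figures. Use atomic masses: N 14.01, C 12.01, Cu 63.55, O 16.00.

1036.3 g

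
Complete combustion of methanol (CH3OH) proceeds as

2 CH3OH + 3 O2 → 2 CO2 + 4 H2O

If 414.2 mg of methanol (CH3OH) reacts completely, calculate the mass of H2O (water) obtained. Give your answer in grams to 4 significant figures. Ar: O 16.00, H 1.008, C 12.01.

M(CH3OH) = 12.01 + 4(1.008) + 16.00 = 32.042 g/mol.
M(H2O) = 2(1.008) + 16.00 = 18.016 g/mol.
Convert: 414.2 mg = 0.41420 g.
n(CH3OH) = 0.41420 g / 32.042 g/mol = 0.012927 mol.
From the equation the CH3OH:H2O mole ratio is 2:4, so n(H2O) = 0.012927 × 4/2 = 0.025854 mol.
Mass of H2O = 0.025854 mol × 18.016 g/mol = 0.46578 g.

0.4658 g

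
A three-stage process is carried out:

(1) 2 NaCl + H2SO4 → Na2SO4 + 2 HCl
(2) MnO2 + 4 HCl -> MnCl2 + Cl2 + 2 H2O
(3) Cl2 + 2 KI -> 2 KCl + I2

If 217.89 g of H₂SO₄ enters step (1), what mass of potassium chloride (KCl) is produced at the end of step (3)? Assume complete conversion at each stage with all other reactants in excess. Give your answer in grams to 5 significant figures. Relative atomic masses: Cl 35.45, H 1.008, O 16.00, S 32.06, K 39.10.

M(H2SO4) = 2(1.008) + 32.06 + 4(16.00) = 98.076 g/mol.
M(KCl) = 39.10 + 35.45 = 74.55 g/mol.
n(H2SO4) = 217.89 / 98.076 = 2.22164 mol.
Reaction (1): H2SO4→HCl ratio 1:2 ⇒ n(HCl) = 4.44329 mol.
Reaction (2): HCl→Cl2 ratio 4:1 ⇒ n(Cl2) = 1.11082 mol.
Reaction (3): Cl2→KCl ratio 1:2 ⇒ n(KCl) = 2.22164 mol.
Mass of KCl = 2.22164 × 74.55 = 165.624 g.

165.62 g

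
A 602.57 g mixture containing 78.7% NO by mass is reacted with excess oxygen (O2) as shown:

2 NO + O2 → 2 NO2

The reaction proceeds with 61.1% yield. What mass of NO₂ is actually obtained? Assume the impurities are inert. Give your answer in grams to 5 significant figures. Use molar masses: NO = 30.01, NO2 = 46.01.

Pure NO available = 602.57 g × 0.787 = 474.223 g.
n(NO) = 474.223 g / 30.01 g/mol = 15.8022 mol.
From the equation the NO:NO2 mole ratio is 2:2, so n(NO2) = 15.8022 × 2/2 = 15.8022 mol.
Mass of NO2 = 15.8022 mol × 46.01 g/mol = 727.057 g.
Actual mass collected = 727.057 g × 0.611 = 444.232 g.

444.23 g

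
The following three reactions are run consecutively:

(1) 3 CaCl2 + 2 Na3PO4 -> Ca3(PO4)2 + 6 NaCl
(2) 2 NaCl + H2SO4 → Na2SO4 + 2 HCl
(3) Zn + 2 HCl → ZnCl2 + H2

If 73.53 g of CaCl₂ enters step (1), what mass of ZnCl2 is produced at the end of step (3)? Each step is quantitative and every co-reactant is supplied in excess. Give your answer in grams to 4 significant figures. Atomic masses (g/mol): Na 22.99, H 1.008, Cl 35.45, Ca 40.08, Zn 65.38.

M(CaCl2) = 40.08 + 2(35.45) = 110.98 g/mol.
M(ZnCl2) = 65.38 + 2(35.45) = 136.28 g/mol.
n(CaCl2) = 73.53 / 110.98 = 0.66255 mol.
Reaction (1): CaCl2→NaCl ratio 3:6 ⇒ n(NaCl) = 1.3251 mol.
Reaction (2): NaCl→HCl ratio 2:2 ⇒ n(HCl) = 1.3251 mol.
Reaction (3): HCl→ZnCl2 ratio 2:1 ⇒ n(ZnCl2) = 0.66255 mol.
Mass of ZnCl2 = 0.66255 × 136.28 = 90.293 g.

90.29 g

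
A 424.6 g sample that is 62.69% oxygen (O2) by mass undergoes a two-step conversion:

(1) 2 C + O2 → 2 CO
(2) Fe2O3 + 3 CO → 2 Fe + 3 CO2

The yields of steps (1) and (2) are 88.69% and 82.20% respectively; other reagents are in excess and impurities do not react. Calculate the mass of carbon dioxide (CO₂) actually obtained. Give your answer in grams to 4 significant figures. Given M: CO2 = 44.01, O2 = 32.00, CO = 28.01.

Pure O2 = 424.6 × 0.6269 = 266.18 g.
n(O2) = 266.18 / 32.00 = 8.3182 mol.
Step 1 (O2:CO = 1:2): theoretical n(CO) = 16.636 mol; at 88.69% yield, n(CO) = 14.755 mol.
Step 2 (CO:CO2 = 3:3): theoretical n(CO2) = 14.755 mol, so theoretical mass = 14.755 × 44.01 = 649.36 g.
At 82.20% yield, actual mass of CO2 = 649.36 × 0.8220 = 533.77 g.

533.8 g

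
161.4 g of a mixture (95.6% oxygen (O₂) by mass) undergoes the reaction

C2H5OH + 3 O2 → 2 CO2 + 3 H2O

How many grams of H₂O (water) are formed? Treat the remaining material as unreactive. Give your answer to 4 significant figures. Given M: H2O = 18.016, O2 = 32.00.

86.87 g

Mass of pure O2 = 161.4 g × 0.956 = 154.30 g.
n(O2) = 154.30 g / 32.00 g/mol = 4.8218 mol.
From the equation the O2:H2O mole ratio is 3:3, so n(H2O) = 4.8218 × 3/3 = 4.8218 mol.
Mass of H2O = 4.8218 mol × 18.016 g/mol = 86.870 g.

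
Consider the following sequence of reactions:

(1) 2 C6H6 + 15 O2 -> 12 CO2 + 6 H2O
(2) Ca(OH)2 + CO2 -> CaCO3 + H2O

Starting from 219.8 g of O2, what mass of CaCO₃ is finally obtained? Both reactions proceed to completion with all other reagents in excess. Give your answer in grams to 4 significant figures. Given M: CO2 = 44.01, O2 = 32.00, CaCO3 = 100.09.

550.0 g

n(O2) = 219.80 / 32.00 = 6.8688 mol.
Step 1 gives a 15:12 ratio of O2 to CO2, so n(CO2) = 5.4950 mol.
In step 2 the CO2:CaCO3 ratio is 1:1, so n(CaCO3) = 5.4950 mol.
Mass of CaCO3 = 5.4950 × 100.09 = 549.99 g.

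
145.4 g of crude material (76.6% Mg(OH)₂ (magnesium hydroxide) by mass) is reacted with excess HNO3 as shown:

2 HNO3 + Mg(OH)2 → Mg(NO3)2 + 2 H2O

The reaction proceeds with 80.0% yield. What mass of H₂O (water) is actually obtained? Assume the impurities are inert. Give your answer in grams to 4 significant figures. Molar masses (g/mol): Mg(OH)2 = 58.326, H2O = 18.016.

55.04 g

Pure Mg(OH)2 available = 145.4 g × 0.766 = 111.38 g.
n(Mg(OH)2) = 111.38 g / 58.326 g/mol = 1.9095 mol.
From the equation the Mg(OH)2:H2O mole ratio is 1:2, so n(H2O) = 1.9095 × 2/1 = 3.8191 mol.
Mass of H2O = 3.8191 mol × 18.016 g/mol = 68.805 g.
Actual mass collected = 68.805 g × 0.800 = 55.044 g.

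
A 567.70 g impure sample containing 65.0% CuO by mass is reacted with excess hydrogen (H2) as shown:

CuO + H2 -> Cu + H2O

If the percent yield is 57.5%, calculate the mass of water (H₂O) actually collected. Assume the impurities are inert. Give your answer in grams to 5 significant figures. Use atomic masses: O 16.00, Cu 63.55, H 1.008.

48.053 g

Pure CuO available = 567.70 g × 0.650 = 369.005 g.
M(CuO) = 63.55 + 16.00 = 79.55 g/mol.
M(H2O) = 2(1.008) + 16.00 = 18.016 g/mol.
n(CuO) = 369.005 g / 79.55 g/mol = 4.63865 mol.
From the equation the CuO:H2O mole ratio is 1:1, so n(H2O) = 4.63865 × 1/1 = 4.63865 mol.
Mass of H2O = 4.63865 mol × 18.016 g/mol = 83.5700 g.
Actual mass collected = 83.5700 g × 0.575 = 48.0528 g.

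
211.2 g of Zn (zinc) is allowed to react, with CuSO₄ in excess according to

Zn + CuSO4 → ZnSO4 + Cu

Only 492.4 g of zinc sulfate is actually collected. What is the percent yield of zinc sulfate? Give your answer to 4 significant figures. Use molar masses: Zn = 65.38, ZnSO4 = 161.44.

94.42 %

n(Zn) = 211.20 g / 65.38 g/mol = 3.2303 mol.
From the equation the Zn:ZnSO4 mole ratio is 1:1, so n(ZnSO4) = 3.2303 × 1/1 = 3.2303 mol.
Mass of ZnSO4 = 3.2303 mol × 161.44 g/mol = 521.51 g.
This is the theoretical yield. Percent yield = 492.4 g / 521.51 g × 100% = 94.419%.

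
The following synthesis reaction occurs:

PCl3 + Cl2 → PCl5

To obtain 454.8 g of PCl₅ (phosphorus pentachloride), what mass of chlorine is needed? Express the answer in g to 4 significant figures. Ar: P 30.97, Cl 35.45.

M(PCl5) = 30.97 + 5(35.45) = 208.22 g/mol.
M(Cl2) = 2(35.45) = 70.90 g/mol.
n(PCl5) = 454.80 g / 208.22 g/mol = 2.1842 mol.
From the equation the PCl5:Cl2 mole ratio is 1:1, so n(Cl2) = 2.1842 × 1/1 = 2.1842 mol.
Mass of Cl2 = 2.1842 mol × 70.90 g/mol = 154.86 g.

154.9 g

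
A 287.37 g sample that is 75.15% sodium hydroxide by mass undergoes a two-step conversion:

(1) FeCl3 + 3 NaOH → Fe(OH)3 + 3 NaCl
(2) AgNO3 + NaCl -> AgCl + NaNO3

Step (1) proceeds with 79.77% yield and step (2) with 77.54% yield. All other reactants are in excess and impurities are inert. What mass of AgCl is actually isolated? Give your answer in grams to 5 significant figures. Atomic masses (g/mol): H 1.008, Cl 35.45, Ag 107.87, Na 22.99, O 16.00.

Pure NaOH = 287.37 × 0.7515 = 215.959 g.
M(NaOH) = 22.99 + 16.00 + 1.008 = 39.998 g/mol.
M(AgCl) = 107.87 + 35.45 = 143.32 g/mol.
n(NaOH) = 215.959 / 39.998 = 5.39923 mol.
Step 1 (NaOH:NaCl = 3:3): theoretical n(NaCl) = 5.39923 mol; at 79.77% yield, n(NaCl) = 4.30697 mol.
Step 2 (NaCl:AgCl = 1:1): theoretical n(AgCl) = 4.30697 mol, so theoretical mass = 4.30697 × 143.32 = 617.275 g.
At 77.54% yield, actual mass of AgCl = 617.275 × 0.7754 = 478.635 g.

478.63 g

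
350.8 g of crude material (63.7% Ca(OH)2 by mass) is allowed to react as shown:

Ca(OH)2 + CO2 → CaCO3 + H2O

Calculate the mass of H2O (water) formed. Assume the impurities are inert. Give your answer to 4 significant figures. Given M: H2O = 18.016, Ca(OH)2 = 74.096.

Mass of pure Ca(OH)2 = 350.8 g × 0.637 = 223.46 g.
n(Ca(OH)2) = 223.46 g / 74.096 g/mol = 3.0158 mol.
From the equation the Ca(OH)2:H2O mole ratio is 1:1, so n(H2O) = 3.0158 × 1/1 = 3.0158 mol.
Mass of H2O = 3.0158 mol × 18.016 g/mol = 54.333 g.

54.33 g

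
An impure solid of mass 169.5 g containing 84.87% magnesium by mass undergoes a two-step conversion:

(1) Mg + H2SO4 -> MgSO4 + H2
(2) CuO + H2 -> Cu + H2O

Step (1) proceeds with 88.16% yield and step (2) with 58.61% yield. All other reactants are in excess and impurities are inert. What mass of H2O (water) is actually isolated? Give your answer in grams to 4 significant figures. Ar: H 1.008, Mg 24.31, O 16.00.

55.09 g

Pure Mg = 169.5 × 0.8487 = 143.85 g.
M(Mg) = 24.31 g/mol.
M(H2O) = 2(1.008) + 16.00 = 18.016 g/mol.
n(Mg) = 143.85 / 24.31 = 5.9175 mol.
Step 1 (Mg:H2 = 1:1): theoretical n(H2) = 5.9175 mol; at 88.16% yield, n(H2) = 5.2169 mol.
Step 2 (H2:H2O = 1:1): theoretical n(H2O) = 5.2169 mol, so theoretical mass = 5.2169 × 18.016 = 93.987 g.
At 58.61% yield, actual mass of H2O = 93.987 × 0.5861 = 55.086 g.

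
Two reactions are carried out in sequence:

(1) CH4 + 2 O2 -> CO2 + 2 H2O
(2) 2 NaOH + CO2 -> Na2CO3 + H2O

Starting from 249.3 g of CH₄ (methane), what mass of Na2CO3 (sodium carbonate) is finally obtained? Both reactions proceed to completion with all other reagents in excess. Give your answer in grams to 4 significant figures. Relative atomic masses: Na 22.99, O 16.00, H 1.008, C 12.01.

M(CH4) = 12.01 + 4(1.008) = 16.042 g/mol.
M(Na2CO3) = 2(22.99) + 12.01 + 3(16.00) = 105.99 g/mol.
n(CH4) = 249.30 / 16.042 = 15.540 mol.
Step 1 gives a 1:1 ratio of CH4 to CO2, so n(CO2) = 15.540 mol.
In step 2 the CO2:Na2CO3 ratio is 1:1, so n(Na2CO3) = 15.540 mol.
Mass of Na2CO3 = 15.540 × 105.99 = 1647.1 g.

1647 g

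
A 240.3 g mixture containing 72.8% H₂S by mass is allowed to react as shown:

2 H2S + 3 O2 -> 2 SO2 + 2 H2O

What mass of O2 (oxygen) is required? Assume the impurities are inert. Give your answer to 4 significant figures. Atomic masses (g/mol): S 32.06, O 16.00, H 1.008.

Mass of pure H2S = 240.3 g × 0.728 = 174.94 g.
M(H2S) = 2(1.008) + 32.06 = 34.076 g/mol.
M(O2) = 2(16.00) = 32.00 g/mol.
n(H2S) = 174.94 g / 34.076 g/mol = 5.1338 mol.
From the equation the H2S:O2 mole ratio is 2:3, so n(O2) = 5.1338 × 3/2 = 7.7007 mol.
Mass of O2 = 7.7007 mol × 32.00 g/mol = 246.42 g.

246.4 g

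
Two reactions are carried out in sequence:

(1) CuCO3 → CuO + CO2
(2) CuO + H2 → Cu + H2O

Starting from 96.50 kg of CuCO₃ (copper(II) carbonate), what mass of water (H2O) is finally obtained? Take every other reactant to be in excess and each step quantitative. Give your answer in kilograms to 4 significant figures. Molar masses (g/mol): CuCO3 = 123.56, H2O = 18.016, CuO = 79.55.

14.07 kg

96.50 kg = 96500 g.
n(CuCO3) = 96500 / 123.56 = 781.00 mol.
Step 1 gives a 1:1 ratio of CuCO3 to CuO, so n(CuO) = 781.00 mol.
In step 2 the CuO:H2O ratio is 1:1, so n(H2O) = 781.00 mol.
Mass of H2O = 781.00 × 18.016 = 14070 g = 14.07 kg.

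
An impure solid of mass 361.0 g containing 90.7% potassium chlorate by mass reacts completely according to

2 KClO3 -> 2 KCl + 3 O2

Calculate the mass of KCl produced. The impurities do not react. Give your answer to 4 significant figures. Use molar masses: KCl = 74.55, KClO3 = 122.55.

199.2 g

Mass of pure KClO3 = 361.0 g × 0.907 = 327.43 g.
n(KClO3) = 327.43 g / 122.55 g/mol = 2.6718 mol.
From the equation the KClO3:KCl mole ratio is 2:2, so n(KCl) = 2.6718 × 2/2 = 2.6718 mol.
Mass of KCl = 2.6718 mol × 74.55 g/mol = 199.18 g.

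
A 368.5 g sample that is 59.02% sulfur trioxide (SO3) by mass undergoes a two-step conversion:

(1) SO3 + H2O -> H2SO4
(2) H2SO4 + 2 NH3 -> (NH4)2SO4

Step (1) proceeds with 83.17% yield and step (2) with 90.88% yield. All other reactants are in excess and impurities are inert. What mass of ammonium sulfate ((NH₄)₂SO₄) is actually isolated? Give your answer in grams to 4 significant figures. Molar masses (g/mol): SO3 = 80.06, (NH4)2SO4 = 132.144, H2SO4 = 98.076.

Pure SO3 = 368.5 × 0.5902 = 217.49 g.
n(SO3) = 217.49 / 80.06 = 2.7166 mol.
Step 1 (SO3:H2SO4 = 1:1): theoretical n(H2SO4) = 2.7166 mol; at 83.17% yield, n(H2SO4) = 2.2594 mol.
Step 2 (H2SO4:(NH4)2SO4 = 1:1): theoretical n((NH4)2SO4) = 2.2594 mol, so theoretical mass = 2.2594 × 132.144 = 298.56 g.
At 90.88% yield, actual mass of (NH4)2SO4 = 298.56 × 0.9088 = 271.33 g.

271.3 g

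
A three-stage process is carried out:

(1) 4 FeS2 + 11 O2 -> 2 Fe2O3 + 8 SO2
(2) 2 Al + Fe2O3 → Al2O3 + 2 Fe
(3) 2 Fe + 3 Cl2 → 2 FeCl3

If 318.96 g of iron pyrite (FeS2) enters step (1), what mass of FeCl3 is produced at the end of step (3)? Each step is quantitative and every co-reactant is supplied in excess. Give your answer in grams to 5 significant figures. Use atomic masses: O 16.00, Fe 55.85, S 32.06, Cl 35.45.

431.24 g

M(FeS2) = 55.85 + 2(32.06) = 119.97 g/mol.
M(FeCl3) = 55.85 + 3(35.45) = 162.20 g/mol.
n(FeS2) = 318.96 / 119.97 = 2.65866 mol.
Reaction (1): FeS2→Fe2O3 ratio 4:2 ⇒ n(Fe2O3) = 1.32933 mol.
Reaction (2): Fe2O3→Fe ratio 1:2 ⇒ n(Fe) = 2.65866 mol.
Reaction (3): Fe→FeCl3 ratio 2:2 ⇒ n(FeCl3) = 2.65866 mol.
Mass of FeCl3 = 2.65866 × 162.20 = 431.235 g.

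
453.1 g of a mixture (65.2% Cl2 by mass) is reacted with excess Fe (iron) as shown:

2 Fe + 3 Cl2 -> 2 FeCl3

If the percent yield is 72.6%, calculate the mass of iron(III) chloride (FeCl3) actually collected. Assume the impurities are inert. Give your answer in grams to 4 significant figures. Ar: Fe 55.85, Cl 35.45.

327.1 g

Pure Cl2 available = 453.1 g × 0.652 = 295.42 g.
M(Cl2) = 2(35.45) = 70.90 g/mol.
M(FeCl3) = 55.85 + 3(35.45) = 162.20 g/mol.
n(Cl2) = 295.42 g / 70.90 g/mol = 4.1667 mol.
From the equation the Cl2:FeCl3 mole ratio is 3:2, so n(FeCl3) = 4.1667 × 2/3 = 2.7778 mol.
Mass of FeCl3 = 2.7778 mol × 162.20 g/mol = 450.56 g.
Actual mass collected = 450.56 g × 0.726 = 327.11 g.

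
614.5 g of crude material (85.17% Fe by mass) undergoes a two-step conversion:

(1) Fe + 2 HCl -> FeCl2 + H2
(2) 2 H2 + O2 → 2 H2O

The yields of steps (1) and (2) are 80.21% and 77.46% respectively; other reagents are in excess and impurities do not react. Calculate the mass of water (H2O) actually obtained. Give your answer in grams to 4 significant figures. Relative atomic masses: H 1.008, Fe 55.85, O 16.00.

104.9 g

Pure Fe = 614.5 × 0.8517 = 523.37 g.
M(Fe) = 55.85 g/mol.
M(H2O) = 2(1.008) + 16.00 = 18.016 g/mol.
n(Fe) = 523.37 / 55.85 = 9.3710 mol.
Step 1 (Fe:H2 = 1:1): theoretical n(H2) = 9.3710 mol; at 80.21% yield, n(H2) = 7.5165 mol.
Step 2 (H2:H2O = 2:2): theoretical n(H2O) = 7.5165 mol, so theoretical mass = 7.5165 × 18.016 = 135.42 g.
At 77.46% yield, actual mass of H2O = 135.42 × 0.7746 = 104.89 g.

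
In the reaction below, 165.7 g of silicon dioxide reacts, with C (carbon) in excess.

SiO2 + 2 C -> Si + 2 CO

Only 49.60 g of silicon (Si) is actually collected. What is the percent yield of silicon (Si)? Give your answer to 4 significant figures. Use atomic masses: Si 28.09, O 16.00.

64.03 %

M(SiO2) = 28.09 + 2(16.00) = 60.09 g/mol.
M(Si) = 28.09 g/mol.
n(SiO2) = 165.70 g / 60.09 g/mol = 2.7575 mol.
From the equation the SiO2:Si mole ratio is 1:1, so n(Si) = 2.7575 × 1/1 = 2.7575 mol.
Mass of Si = 2.7575 mol × 28.09 g/mol = 77.459 g.
This is the theoretical yield. Percent yield = 49.60 g / 77.459 g × 100% = 64.034%.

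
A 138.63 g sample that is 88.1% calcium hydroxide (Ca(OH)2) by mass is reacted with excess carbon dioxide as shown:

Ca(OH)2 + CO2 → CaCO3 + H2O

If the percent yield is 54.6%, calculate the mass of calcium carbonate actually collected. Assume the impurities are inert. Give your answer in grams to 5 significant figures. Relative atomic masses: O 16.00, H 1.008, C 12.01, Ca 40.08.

Pure Ca(OH)2 available = 138.63 g × 0.881 = 122.133 g.
M(Ca(OH)2) = 40.08 + 2(16.00) + 2(1.008) = 74.096 g/mol.
M(CaCO3) = 40.08 + 12.01 + 3(16.00) = 100.09 g/mol.
n(Ca(OH)2) = 122.133 g / 74.096 g/mol = 1.64831 mol.
From the equation the Ca(OH)2:CaCO3 mole ratio is 1:1, so n(CaCO3) = 1.64831 × 1/1 = 1.64831 mol.
Mass of CaCO3 = 1.64831 mol × 100.09 g/mol = 164.979 g.
Actual mass collected = 164.979 g × 0.546 = 90.0786 g.

90.079 g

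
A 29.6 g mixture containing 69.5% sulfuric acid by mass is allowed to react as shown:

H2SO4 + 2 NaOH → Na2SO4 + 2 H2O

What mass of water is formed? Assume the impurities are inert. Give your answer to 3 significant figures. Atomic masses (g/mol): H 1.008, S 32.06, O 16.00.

Mass of pure H2SO4 = 29.6 g × 0.695 = 20.57 g.
M(H2SO4) = 2(1.008) + 32.06 + 4(16.00) = 98.076 g/mol.
M(H2O) = 2(1.008) + 16.00 = 18.016 g/mol.
n(H2SO4) = 20.57 g / 98.076 g/mol = 0.2098 mol.
From the equation the H2SO4:H2O mole ratio is 1:2, so n(H2O) = 0.2098 × 2/1 = 0.4195 mol.
Mass of H2O = 0.4195 mol × 18.016 g/mol = 7.558 g.

7.56 g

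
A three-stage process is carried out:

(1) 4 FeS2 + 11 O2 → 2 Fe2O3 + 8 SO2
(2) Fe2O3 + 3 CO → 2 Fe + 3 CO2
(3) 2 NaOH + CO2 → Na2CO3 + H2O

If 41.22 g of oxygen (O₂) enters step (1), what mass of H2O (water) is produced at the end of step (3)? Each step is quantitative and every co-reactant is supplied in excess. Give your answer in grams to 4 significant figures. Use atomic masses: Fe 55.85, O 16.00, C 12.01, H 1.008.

12.66 g

M(O2) = 2(16.00) = 32.00 g/mol.
M(H2O) = 2(1.008) + 16.00 = 18.016 g/mol.
n(O2) = 41.22 / 32.00 = 1.2881 mol.
Reaction (1): O2→Fe2O3 ratio 11:2 ⇒ n(Fe2O3) = 0.23420 mol.
Reaction (2): Fe2O3→CO2 ratio 1:3 ⇒ n(CO2) = 0.70261 mol.
Reaction (3): CO2→H2O ratio 1:1 ⇒ n(H2O) = 0.70261 mol.
Mass of H2O = 0.70261 × 18.016 = 12.658 g.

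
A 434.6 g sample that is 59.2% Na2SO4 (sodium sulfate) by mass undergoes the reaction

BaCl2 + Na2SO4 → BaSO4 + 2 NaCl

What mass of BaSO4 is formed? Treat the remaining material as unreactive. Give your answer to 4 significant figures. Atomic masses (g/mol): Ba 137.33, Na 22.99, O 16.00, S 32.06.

422.7 g

Mass of pure Na2SO4 = 434.6 g × 0.592 = 257.28 g.
M(Na2SO4) = 2(22.99) + 32.06 + 4(16.00) = 142.04 g/mol.
M(BaSO4) = 137.33 + 32.06 + 4(16.00) = 233.39 g/mol.
n(Na2SO4) = 257.28 g / 142.04 g/mol = 1.8113 mol.
From the equation the Na2SO4:BaSO4 mole ratio is 1:1, so n(BaSO4) = 1.8113 × 1/1 = 1.8113 mol.
Mass of BaSO4 = 1.8113 mol × 233.39 g/mol = 422.75 g.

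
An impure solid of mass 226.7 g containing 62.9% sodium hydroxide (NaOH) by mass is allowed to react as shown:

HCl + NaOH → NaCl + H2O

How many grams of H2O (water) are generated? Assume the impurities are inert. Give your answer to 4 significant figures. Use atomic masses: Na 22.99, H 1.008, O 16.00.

64.23 g

Mass of pure NaOH = 226.7 g × 0.629 = 142.59 g.
M(NaOH) = 22.99 + 16.00 + 1.008 = 39.998 g/mol.
M(H2O) = 2(1.008) + 16.00 = 18.016 g/mol.
n(NaOH) = 142.59 g / 39.998 g/mol = 3.5650 mol.
From the equation the NaOH:H2O mole ratio is 1:1, so n(H2O) = 3.5650 × 1/1 = 3.5650 mol.
Mass of H2O = 3.5650 mol × 18.016 g/mol = 64.228 g.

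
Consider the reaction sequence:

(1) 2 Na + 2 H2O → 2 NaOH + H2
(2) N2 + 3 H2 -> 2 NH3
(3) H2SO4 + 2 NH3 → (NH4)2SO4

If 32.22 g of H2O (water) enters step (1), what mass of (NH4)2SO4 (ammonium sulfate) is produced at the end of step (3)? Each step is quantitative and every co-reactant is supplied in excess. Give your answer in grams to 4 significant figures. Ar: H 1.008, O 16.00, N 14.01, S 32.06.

M(H2O) = 2(1.008) + 16.00 = 18.016 g/mol.
M((NH4)2SO4) = 2(14.01) + 8(1.008) + 32.06 + 4(16.00) = 132.144 g/mol.
n(H2O) = 32.22 / 18.016 = 1.7884 mol.
Reaction (1): H2O→H2 ratio 2:1 ⇒ n(H2) = 0.89421 mol.
Reaction (2): H2→NH3 ratio 3:2 ⇒ n(NH3) = 0.59614 mol.
Reaction (3): NH3→(NH4)2SO4 ratio 2:1 ⇒ n((NH4)2SO4) = 0.29807 mol.
Mass of (NH4)2SO4 = 0.29807 × 132.144 = 39.388 g.

39.39 g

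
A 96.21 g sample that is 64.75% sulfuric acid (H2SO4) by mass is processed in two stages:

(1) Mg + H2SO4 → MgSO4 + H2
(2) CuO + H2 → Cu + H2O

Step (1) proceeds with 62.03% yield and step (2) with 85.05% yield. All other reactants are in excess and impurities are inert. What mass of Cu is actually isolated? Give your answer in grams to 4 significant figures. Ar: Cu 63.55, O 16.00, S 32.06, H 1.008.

Pure H2SO4 = 96.21 × 0.6475 = 62.296 g.
M(H2SO4) = 2(1.008) + 32.06 + 4(16.00) = 98.076 g/mol.
M(Cu) = 63.55 g/mol.
n(H2SO4) = 62.296 / 98.076 = 0.63518 mol.
Step 1 (H2SO4:H2 = 1:1): theoretical n(H2) = 0.63518 mol; at 62.03% yield, n(H2) = 0.39400 mol.
Step 2 (H2:Cu = 1:1): theoretical n(Cu) = 0.39400 mol, so theoretical mass = 0.39400 × 63.55 = 25.039 g.
At 85.05% yield, actual mass of Cu = 25.039 × 0.8505 = 21.296 g.

21.30 g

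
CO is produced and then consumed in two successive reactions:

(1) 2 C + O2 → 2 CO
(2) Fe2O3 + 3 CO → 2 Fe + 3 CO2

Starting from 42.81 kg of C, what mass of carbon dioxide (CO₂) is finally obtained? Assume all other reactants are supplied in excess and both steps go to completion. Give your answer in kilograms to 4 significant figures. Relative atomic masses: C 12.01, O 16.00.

156.9 kg

M(C) = 12.01 g/mol.
M(CO2) = 12.01 + 2(16.00) = 44.01 g/mol.
42.81 kg = 42810 g.
n(C) = 42810 / 12.01 = 3564.5 mol.
Step 1 gives a 2:2 ratio of C to CO, so n(CO) = 3564.5 mol.
In step 2 the CO:CO2 ratio is 3:3, so n(CO2) = 3564.5 mol.
Mass of CO2 = 3564.5 × 44.01 = 156870 g = 156.9 kg.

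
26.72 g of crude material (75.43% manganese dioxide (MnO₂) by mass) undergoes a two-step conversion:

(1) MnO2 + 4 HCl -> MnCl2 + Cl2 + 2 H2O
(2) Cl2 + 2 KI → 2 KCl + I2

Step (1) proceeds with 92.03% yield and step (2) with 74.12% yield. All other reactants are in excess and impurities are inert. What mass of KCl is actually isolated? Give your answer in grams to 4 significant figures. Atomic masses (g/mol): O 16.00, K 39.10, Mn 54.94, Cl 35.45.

Pure MnO2 = 26.72 × 0.7543 = 20.155 g.
M(MnO2) = 54.94 + 2(16.00) = 86.94 g/mol.
M(KCl) = 39.10 + 35.45 = 74.55 g/mol.
n(MnO2) = 20.155 / 86.94 = 0.23183 mol.
Step 1 (MnO2:Cl2 = 1:1): theoretical n(Cl2) = 0.23183 mol; at 92.03% yield, n(Cl2) = 0.21335 mol.
Step 2 (Cl2:KCl = 1:2): theoretical n(KCl) = 0.42670 mol, so theoretical mass = 0.42670 × 74.55 = 31.810 g.
At 74.12% yield, actual mass of KCl = 31.810 × 0.7412 = 23.578 g.

23.58 g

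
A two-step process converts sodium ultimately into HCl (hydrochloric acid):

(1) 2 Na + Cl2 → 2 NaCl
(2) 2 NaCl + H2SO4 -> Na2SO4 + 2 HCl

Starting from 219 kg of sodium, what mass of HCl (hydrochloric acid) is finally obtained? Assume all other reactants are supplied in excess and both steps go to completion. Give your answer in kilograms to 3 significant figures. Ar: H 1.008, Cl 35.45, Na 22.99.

M(Na) = 22.99 g/mol.
M(HCl) = 1.008 + 35.45 = 36.458 g/mol.
219 kg = 219000 g.
n(Na) = 219000 / 22.99 = 9526 mol.
Step 1 gives a 2:2 ratio of Na to NaCl, so n(NaCl) = 9526 mol.
In step 2 the NaCl:HCl ratio is 2:2, so n(HCl) = 9526 mol.
Mass of HCl = 9526 × 36.458 = 347300 g = 347 kg.

347 kg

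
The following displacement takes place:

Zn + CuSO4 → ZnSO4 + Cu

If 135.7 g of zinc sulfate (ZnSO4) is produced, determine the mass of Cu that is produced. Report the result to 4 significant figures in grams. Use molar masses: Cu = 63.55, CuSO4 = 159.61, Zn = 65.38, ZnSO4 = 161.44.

n(ZnSO4) = 135.70 g / 161.44 g/mol = 0.84056 mol.
From the equation the ZnSO4:Cu mole ratio is 1:1, so n(Cu) = 0.84056 × 1/1 = 0.84056 mol.
Mass of Cu = 0.84056 mol × 63.55 g/mol = 53.418 g.

53.42 g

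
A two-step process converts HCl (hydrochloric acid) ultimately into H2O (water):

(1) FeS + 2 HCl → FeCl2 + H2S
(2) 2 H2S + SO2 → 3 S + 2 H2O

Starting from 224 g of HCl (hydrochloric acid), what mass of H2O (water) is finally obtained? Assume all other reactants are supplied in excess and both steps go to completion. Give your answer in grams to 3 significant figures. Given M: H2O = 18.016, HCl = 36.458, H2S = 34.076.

n(HCl) = 224.0 / 36.458 = 6.144 mol.
Step 1 gives a 2:1 ratio of HCl to H2S, so n(H2S) = 3.072 mol.
In step 2 the H2S:H2O ratio is 2:2, so n(H2O) = 3.072 mol.
Mass of H2O = 3.072 × 18.016 = 55.35 g.

55.3 g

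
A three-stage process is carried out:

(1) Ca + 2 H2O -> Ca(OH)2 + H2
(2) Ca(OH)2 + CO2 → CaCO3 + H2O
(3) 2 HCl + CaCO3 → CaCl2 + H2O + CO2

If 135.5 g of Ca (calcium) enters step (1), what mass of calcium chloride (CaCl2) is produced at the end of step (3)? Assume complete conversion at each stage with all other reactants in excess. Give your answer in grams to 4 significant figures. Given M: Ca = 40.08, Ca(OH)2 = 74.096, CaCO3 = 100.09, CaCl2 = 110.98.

375.2 g

n(Ca) = 135.5 / 40.08 = 3.3807 mol.
Reaction (1): Ca→Ca(OH)2 ratio 1:1 ⇒ n(Ca(OH)2) = 3.3807 mol.
Reaction (2): Ca(OH)2→CaCO3 ratio 1:1 ⇒ n(CaCO3) = 3.3807 mol.
Reaction (3): CaCO3→CaCl2 ratio 1:1 ⇒ n(CaCl2) = 3.3807 mol.
Mass of CaCl2 = 3.3807 × 110.98 = 375.19 g.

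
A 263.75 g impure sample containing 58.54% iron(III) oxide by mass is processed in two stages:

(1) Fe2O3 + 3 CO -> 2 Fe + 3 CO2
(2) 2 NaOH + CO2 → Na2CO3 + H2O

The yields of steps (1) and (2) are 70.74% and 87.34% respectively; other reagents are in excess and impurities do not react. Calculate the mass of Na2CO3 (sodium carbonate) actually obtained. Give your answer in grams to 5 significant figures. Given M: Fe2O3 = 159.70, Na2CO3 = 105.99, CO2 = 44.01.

Pure Fe2O3 = 263.75 × 0.5854 = 154.399 g.
n(Fe2O3) = 154.399 / 159.70 = 0.966808 mol.
Step 1 (Fe2O3:CO2 = 1:3): theoretical n(CO2) = 2.90042 mol; at 70.74% yield, n(CO2) = 2.05176 mol.
Step 2 (CO2:Na2CO3 = 1:1): theoretical n(Na2CO3) = 2.05176 mol, so theoretical mass = 2.05176 × 105.99 = 217.466 g.
At 87.34% yield, actual mass of Na2CO3 = 217.466 × 0.8734 = 189.935 g.

189.93 g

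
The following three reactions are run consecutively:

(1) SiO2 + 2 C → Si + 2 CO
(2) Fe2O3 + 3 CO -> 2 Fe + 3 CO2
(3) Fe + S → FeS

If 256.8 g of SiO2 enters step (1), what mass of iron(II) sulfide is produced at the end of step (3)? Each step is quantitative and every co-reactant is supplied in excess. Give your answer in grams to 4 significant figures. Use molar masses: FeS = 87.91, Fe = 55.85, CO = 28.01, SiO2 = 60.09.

n(SiO2) = 256.8 / 60.09 = 4.2736 mol.
Reaction (1): SiO2→CO ratio 1:2 ⇒ n(CO) = 8.5472 mol.
Reaction (2): CO→Fe ratio 3:2 ⇒ n(Fe) = 5.6981 mol.
Reaction (3): Fe→FeS ratio 1:1 ⇒ n(FeS) = 5.6981 mol.
Mass of FeS = 5.6981 × 87.91 = 500.92 g.

500.9 g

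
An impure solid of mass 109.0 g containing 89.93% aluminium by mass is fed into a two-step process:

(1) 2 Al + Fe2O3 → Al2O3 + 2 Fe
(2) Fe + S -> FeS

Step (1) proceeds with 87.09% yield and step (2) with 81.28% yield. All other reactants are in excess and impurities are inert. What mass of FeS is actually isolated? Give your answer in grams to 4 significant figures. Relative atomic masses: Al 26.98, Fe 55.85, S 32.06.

226.1 g

Pure Al = 109.0 × 0.8993 = 98.024 g.
M(Al) = 26.98 g/mol.
M(FeS) = 55.85 + 32.06 = 87.91 g/mol.
n(Al) = 98.024 / 26.98 = 3.6332 mol.
Step 1 (Al:Fe = 2:2): theoretical n(Fe) = 3.6332 mol; at 87.09% yield, n(Fe) = 3.1642 mol.
Step 2 (Fe:FeS = 1:1): theoretical n(FeS) = 3.1642 mol, so theoretical mass = 3.1642 × 87.91 = 278.16 g.
At 81.28% yield, actual mass of FeS = 278.16 × 0.8128 = 226.09 g.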